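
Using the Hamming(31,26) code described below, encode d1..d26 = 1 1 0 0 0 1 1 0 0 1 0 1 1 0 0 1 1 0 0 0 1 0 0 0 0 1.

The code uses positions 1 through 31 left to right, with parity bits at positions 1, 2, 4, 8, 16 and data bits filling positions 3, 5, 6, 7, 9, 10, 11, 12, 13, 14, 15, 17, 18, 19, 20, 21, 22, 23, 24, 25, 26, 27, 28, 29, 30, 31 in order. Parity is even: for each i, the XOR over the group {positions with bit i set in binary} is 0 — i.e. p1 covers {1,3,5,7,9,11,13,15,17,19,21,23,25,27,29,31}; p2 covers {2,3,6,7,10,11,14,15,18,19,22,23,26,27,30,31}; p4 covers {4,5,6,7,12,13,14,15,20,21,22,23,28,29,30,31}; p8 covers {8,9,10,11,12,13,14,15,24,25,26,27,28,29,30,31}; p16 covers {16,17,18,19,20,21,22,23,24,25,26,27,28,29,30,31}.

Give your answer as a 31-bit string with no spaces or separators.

Place data at non-parity positions: p1 p2 1 p4 1 0 0 p8 0 1 1 0 0 1 0 p16 1 1 0 0 1 1 0 0 0 1 0 0 0 0 1
p1 (pos 1,3,5,7,9,11,13,15,17,19,21,23,25,27,29,31): XOR of data positions = 1⊕1⊕0⊕0⊕1⊕0⊕0⊕1⊕0⊕1⊕0⊕0⊕0⊕0⊕1 = 0
p2 (pos 2,3,6,7,10,11,14,15,18,19,22,23,26,27,30,31): XOR of data positions = 1⊕0⊕0⊕1⊕1⊕1⊕0⊕1⊕0⊕1⊕0⊕1⊕0⊕0⊕1 = 0
p4 (pos 4,5,6,7,12,13,14,15,20,21,22,23,28,29,30,31): XOR of data positions = 1⊕0⊕0⊕0⊕0⊕1⊕0⊕0⊕1⊕1⊕0⊕0⊕0⊕0⊕1 = 1
p8 (pos 8,9,10,11,12,13,14,15,24,25,26,27,28,29,30,31): XOR of data positions = 0⊕1⊕1⊕0⊕0⊕1⊕0⊕0⊕0⊕1⊕0⊕0⊕0⊕0⊕1 = 1
p16 (pos 16,17,18,19,20,21,22,23,24,25,26,27,28,29,30,31): XOR of data positions = 1⊕1⊕0⊕0⊕1⊕1⊕0⊕0⊕0⊕1⊕0⊕0⊕0⊕0⊕1 = 0
Codeword: 0011100101100100110011000100001

0011100101100100110011000100001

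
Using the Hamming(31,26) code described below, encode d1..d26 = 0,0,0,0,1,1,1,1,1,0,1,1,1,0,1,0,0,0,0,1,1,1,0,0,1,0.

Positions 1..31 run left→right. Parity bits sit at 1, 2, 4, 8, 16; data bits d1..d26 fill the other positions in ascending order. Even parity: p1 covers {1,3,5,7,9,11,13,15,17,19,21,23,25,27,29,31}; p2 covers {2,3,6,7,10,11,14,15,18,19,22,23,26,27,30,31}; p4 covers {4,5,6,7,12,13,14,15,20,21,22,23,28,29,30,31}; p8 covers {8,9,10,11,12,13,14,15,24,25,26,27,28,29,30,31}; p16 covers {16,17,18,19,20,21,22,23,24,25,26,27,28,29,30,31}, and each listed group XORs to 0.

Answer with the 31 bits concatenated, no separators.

1101000011111011110100001110010

Place data at non-parity positions: p1 p2 0 p4 0 0 0 p8 1 1 1 1 1 0 1 p16 1 1 0 1 0 0 0 0 1 1 1 0 0 1 0
p1 (pos 1,3,5,7,9,11,13,15,17,19,21,23,25,27,29,31): XOR of data positions = 0⊕0⊕0⊕1⊕1⊕1⊕1⊕1⊕0⊕0⊕0⊕1⊕1⊕0⊕0 = 1
p2 (pos 2,3,6,7,10,11,14,15,18,19,22,23,26,27,30,31): XOR of data positions = 0⊕0⊕0⊕1⊕1⊕0⊕1⊕1⊕0⊕0⊕0⊕1⊕1⊕1⊕0 = 1
p4 (pos 4,5,6,7,12,13,14,15,20,21,22,23,28,29,30,31): XOR of data positions = 0⊕0⊕0⊕1⊕1⊕0⊕1⊕1⊕0⊕0⊕0⊕0⊕0⊕1⊕0 = 1
p8 (pos 8,9,10,11,12,13,14,15,24,25,26,27,28,29,30,31): XOR of data positions = 1⊕1⊕1⊕1⊕1⊕0⊕1⊕0⊕1⊕1⊕1⊕0⊕0⊕1⊕0 = 0
p16 (pos 16,17,18,19,20,21,22,23,24,25,26,27,28,29,30,31): XOR of data positions = 1⊕1⊕0⊕1⊕0⊕0⊕0⊕0⊕1⊕1⊕1⊕0⊕0⊕1⊕0 = 1
Codeword: 1101000011111011110100001110010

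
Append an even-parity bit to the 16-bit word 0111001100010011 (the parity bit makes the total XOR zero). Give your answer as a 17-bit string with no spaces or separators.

XOR of the 16 data bits: 0⊕1⊕1⊕1⊕0⊕0⊕1⊕1⊕0⊕0⊕0⊕1⊕0⊕0⊕1⊕1 = 0
Parity bit = 0 (so all 17 bits XOR to 0).

01110011000100110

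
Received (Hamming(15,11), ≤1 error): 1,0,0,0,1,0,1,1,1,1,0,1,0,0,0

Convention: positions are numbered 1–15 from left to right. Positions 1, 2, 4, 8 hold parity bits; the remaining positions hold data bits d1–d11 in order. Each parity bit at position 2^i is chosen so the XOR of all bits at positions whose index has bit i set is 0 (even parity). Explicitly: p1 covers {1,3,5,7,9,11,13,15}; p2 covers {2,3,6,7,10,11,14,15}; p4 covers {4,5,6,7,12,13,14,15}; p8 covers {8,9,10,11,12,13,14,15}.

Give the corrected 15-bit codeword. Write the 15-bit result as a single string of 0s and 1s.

s1 (pos 1,3,5,7,9,11,13,15): 1⊕0⊕1⊕1⊕1⊕0⊕0⊕0 = 0
s2 (pos 2,3,6,7,10,11,14,15): 0⊕0⊕0⊕1⊕1⊕0⊕0⊕0 = 0
s4 (pos 4,5,6,7,12,13,14,15): 0⊕1⊕0⊕1⊕1⊕0⊕0⊕0 = 1
s8 (pos 8,9,10,11,12,13,14,15): 1⊕1⊕1⊕0⊕1⊕0⊕0⊕0 = 0
Syndrome s8…s1 = 0100 → error at position 4.
Flip position 4: 100010111101000 → 100110111101000

100110111101000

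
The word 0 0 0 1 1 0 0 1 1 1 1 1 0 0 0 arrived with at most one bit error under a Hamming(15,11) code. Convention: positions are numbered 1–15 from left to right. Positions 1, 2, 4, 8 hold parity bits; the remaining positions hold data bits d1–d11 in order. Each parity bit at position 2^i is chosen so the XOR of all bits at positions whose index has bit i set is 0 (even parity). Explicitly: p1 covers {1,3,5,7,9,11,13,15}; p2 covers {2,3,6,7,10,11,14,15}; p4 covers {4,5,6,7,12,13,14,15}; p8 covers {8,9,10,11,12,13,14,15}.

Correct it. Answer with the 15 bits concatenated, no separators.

000110011111100

s1 (pos 1,3,5,7,9,11,13,15): 0⊕0⊕1⊕0⊕1⊕1⊕0⊕0 = 1
s2 (pos 2,3,6,7,10,11,14,15): 0⊕0⊕0⊕0⊕1⊕1⊕0⊕0 = 0
s4 (pos 4,5,6,7,12,13,14,15): 1⊕1⊕0⊕0⊕1⊕0⊕0⊕0 = 1
s8 (pos 8,9,10,11,12,13,14,15): 1⊕1⊕1⊕1⊕1⊕0⊕0⊕0 = 1
Syndrome s8…s1 = 1101 → error at position 13.
Flip position 13: 000110011111000 → 000110011111100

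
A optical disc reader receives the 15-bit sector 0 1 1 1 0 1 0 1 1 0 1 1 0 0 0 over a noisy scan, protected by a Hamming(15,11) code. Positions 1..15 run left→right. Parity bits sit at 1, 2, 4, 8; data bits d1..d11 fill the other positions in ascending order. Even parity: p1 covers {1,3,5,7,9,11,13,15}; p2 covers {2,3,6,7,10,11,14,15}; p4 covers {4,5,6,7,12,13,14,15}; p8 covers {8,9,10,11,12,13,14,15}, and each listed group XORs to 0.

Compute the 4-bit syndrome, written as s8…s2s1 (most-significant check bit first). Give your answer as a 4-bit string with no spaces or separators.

s1 (pos 1,3,5,7,9,11,13,15): 0⊕1⊕0⊕0⊕1⊕1⊕0⊕0 = 1
s2 (pos 2,3,6,7,10,11,14,15): 1⊕1⊕1⊕0⊕0⊕1⊕0⊕0 = 0
s4 (pos 4,5,6,7,12,13,14,15): 1⊕0⊕1⊕0⊕1⊕0⊕0⊕0 = 1
s8 (pos 8,9,10,11,12,13,14,15): 1⊕1⊕0⊕1⊕1⊕0⊕0⊕0 = 0
Syndrome s8…s1 = 0101 → error at position 5.

0101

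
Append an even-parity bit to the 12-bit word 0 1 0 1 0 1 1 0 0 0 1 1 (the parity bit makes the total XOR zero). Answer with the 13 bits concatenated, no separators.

XOR of the 12 data bits: 0⊕1⊕0⊕1⊕0⊕1⊕1⊕0⊕0⊕0⊕1⊕1 = 0
Parity bit = 0 (so all 13 bits XOR to 0).

0101011000110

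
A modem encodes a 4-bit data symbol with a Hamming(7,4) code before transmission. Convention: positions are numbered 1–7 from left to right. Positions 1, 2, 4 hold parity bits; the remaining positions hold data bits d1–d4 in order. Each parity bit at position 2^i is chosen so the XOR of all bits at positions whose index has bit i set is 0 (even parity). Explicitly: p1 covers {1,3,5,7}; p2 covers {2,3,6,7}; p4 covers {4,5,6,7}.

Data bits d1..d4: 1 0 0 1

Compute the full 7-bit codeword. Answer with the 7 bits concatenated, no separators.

Place data at non-parity positions: p1 p2 1 p4 0 0 1
p1 (pos 1,3,5,7): XOR of data positions = 1⊕0⊕1 = 0
p2 (pos 2,3,6,7): XOR of data positions = 1⊕0⊕1 = 0
p4 (pos 4,5,6,7): XOR of data positions = 0⊕0⊕1 = 1
Codeword: 0011001

0011001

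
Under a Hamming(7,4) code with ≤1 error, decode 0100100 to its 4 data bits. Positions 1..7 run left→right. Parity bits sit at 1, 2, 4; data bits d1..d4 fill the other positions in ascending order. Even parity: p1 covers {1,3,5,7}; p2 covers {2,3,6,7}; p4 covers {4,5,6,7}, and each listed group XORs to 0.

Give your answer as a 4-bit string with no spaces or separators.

0101

s1 (pos 1,3,5,7): 0⊕0⊕1⊕0 = 1
s2 (pos 2,3,6,7): 1⊕0⊕0⊕0 = 1
s4 (pos 4,5,6,7): 0⊕1⊕0⊕0 = 1
Syndrome s4…s1 = 111 → error at position 7.
Flip position 7: 0100100 → 0100101
Read data bits from positions 3,5,6,7: 0101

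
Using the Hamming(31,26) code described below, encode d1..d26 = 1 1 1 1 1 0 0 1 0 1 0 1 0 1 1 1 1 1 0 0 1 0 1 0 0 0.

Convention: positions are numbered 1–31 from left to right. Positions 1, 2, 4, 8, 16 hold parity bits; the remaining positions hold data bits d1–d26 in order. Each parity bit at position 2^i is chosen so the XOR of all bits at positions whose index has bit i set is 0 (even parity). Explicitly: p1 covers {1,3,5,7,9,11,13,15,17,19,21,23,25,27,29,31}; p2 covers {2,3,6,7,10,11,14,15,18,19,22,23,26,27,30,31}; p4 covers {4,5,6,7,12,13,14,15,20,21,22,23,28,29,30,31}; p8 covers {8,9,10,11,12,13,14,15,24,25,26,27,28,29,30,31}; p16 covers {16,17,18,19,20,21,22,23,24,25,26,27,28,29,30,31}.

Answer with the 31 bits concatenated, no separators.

Place data at non-parity positions: p1 p2 1 p4 1 1 1 p8 1 0 0 1 0 1 0 p16 1 0 1 1 1 1 1 0 0 1 0 1 0 0 0
p1 (pos 1,3,5,7,9,11,13,15,17,19,21,23,25,27,29,31): XOR of data positions = 1⊕1⊕1⊕1⊕0⊕0⊕0⊕1⊕1⊕1⊕1⊕0⊕0⊕0⊕0 = 0
p2 (pos 2,3,6,7,10,11,14,15,18,19,22,23,26,27,30,31): XOR of data positions = 1⊕1⊕1⊕0⊕0⊕1⊕0⊕0⊕1⊕1⊕1⊕1⊕0⊕0⊕0 = 0
p4 (pos 4,5,6,7,12,13,14,15,20,21,22,23,28,29,30,31): XOR of data positions = 1⊕1⊕1⊕1⊕0⊕1⊕0⊕1⊕1⊕1⊕1⊕1⊕0⊕0⊕0 = 0
p8 (pos 8,9,10,11,12,13,14,15,24,25,26,27,28,29,30,31): XOR of data positions = 1⊕0⊕0⊕1⊕0⊕1⊕0⊕0⊕0⊕1⊕0⊕1⊕0⊕0⊕0 = 1
p16 (pos 16,17,18,19,20,21,22,23,24,25,26,27,28,29,30,31): XOR of data positions = 1⊕0⊕1⊕1⊕1⊕1⊕1⊕0⊕0⊕1⊕0⊕1⊕0⊕0⊕0 = 0
Codeword: 0010111110010100101111100101000

0010111110010100101111100101000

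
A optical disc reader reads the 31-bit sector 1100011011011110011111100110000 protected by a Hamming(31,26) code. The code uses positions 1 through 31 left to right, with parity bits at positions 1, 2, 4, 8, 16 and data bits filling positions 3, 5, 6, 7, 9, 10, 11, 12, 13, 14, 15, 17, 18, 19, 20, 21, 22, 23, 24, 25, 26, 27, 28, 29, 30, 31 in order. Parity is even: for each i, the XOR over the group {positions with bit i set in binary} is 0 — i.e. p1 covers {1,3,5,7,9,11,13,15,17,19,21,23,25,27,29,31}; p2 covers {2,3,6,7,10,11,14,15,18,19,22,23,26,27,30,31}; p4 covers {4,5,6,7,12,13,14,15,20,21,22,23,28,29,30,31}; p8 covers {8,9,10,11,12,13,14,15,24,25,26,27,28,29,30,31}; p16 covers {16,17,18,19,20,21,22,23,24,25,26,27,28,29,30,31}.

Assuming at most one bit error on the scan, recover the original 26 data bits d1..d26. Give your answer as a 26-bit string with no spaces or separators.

00111101111011111100110000

s1 (pos 1,3,5,7,9,11,13,15,17,19,21,23,25,27,29,31): 1⊕0⊕0⊕1⊕1⊕0⊕1⊕1⊕0⊕1⊕1⊕1⊕0⊕1⊕0⊕0 = 1
s2 (pos 2,3,6,7,10,11,14,15,18,19,22,23,26,27,30,31): 1⊕0⊕1⊕1⊕1⊕0⊕1⊕1⊕1⊕1⊕1⊕1⊕1⊕1⊕0⊕0 = 0
s4 (pos 4,5,6,7,12,13,14,15,20,21,22,23,28,29,30,31): 0⊕0⊕1⊕1⊕1⊕1⊕1⊕1⊕1⊕1⊕1⊕1⊕0⊕0⊕0⊕0 = 0
s8 (pos 8,9,10,11,12,13,14,15,24,25,26,27,28,29,30,31): 0⊕1⊕1⊕0⊕1⊕1⊕1⊕1⊕0⊕0⊕1⊕1⊕0⊕0⊕0⊕0 = 0
s16 (pos 16,17,18,19,20,21,22,23,24,25,26,27,28,29,30,31): 0⊕0⊕1⊕1⊕1⊕1⊕1⊕1⊕0⊕0⊕1⊕1⊕0⊕0⊕0⊕0 = 0
Syndrome s16…s1 = 00001 → error at position 1.
Flip position 1: 1100011011011110011111100110000 → 0100011011011110011111100110000
Read data bits from positions 3,5,6,7,9,10,11,12,13,14,15,17,18,19,20,21,22,23,24,25,26,27,28,29,30,31: 00111101111011111100110000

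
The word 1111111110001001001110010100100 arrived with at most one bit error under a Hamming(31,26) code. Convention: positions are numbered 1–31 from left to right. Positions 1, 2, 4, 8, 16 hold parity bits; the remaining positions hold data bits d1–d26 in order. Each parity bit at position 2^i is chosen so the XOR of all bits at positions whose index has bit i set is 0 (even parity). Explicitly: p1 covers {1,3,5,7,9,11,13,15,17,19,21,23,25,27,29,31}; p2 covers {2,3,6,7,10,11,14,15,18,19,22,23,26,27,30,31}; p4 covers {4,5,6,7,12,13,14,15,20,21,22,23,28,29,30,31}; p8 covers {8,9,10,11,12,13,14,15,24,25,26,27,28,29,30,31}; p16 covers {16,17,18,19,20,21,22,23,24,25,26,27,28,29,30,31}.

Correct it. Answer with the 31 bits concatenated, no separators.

s1 (pos 1,3,5,7,9,11,13,15,17,19,21,23,25,27,29,31): 1⊕1⊕1⊕1⊕1⊕0⊕1⊕0⊕0⊕1⊕1⊕0⊕0⊕0⊕1⊕0 = 1
s2 (pos 2,3,6,7,10,11,14,15,18,19,22,23,26,27,30,31): 1⊕1⊕1⊕1⊕0⊕0⊕0⊕0⊕0⊕1⊕0⊕0⊕1⊕0⊕0⊕0 = 0
s4 (pos 4,5,6,7,12,13,14,15,20,21,22,23,28,29,30,31): 1⊕1⊕1⊕1⊕0⊕1⊕0⊕0⊕1⊕1⊕0⊕0⊕0⊕1⊕0⊕0 = 0
s8 (pos 8,9,10,11,12,13,14,15,24,25,26,27,28,29,30,31): 1⊕1⊕0⊕0⊕0⊕1⊕0⊕0⊕1⊕0⊕1⊕0⊕0⊕1⊕0⊕0 = 0
s16 (pos 16,17,18,19,20,21,22,23,24,25,26,27,28,29,30,31): 1⊕0⊕0⊕1⊕1⊕1⊕0⊕0⊕1⊕0⊕1⊕0⊕0⊕1⊕0⊕0 = 1
Syndrome s16…s1 = 10001 → error at position 17.
Flip position 17: 1111111110001001001110010100100 → 1111111110001001101110010100100

1111111110001001101110010100100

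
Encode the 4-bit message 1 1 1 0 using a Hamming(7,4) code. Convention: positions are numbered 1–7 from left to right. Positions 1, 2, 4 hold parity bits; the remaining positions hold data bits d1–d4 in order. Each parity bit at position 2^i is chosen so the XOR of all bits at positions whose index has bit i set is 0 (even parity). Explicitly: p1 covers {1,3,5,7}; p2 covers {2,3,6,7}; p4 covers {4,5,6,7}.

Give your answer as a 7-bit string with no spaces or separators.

Place data at non-parity positions: p1 p2 1 p4 1 1 0
p1 (pos 1,3,5,7): XOR of data positions = 1⊕1⊕0 = 0
p2 (pos 2,3,6,7): XOR of data positions = 1⊕1⊕0 = 0
p4 (pos 4,5,6,7): XOR of data positions = 1⊕1⊕0 = 0
Codeword: 0010110

0010110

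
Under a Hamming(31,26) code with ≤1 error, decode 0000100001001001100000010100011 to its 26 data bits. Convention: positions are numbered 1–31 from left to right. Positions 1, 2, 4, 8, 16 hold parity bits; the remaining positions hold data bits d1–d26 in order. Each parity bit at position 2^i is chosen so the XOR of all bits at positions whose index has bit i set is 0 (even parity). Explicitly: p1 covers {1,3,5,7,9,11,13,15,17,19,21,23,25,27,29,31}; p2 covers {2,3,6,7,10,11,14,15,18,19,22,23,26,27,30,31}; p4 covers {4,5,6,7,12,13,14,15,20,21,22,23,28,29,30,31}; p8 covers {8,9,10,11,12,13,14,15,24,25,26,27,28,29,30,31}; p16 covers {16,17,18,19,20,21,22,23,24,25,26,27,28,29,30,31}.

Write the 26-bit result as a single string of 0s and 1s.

s1 (pos 1,3,5,7,9,11,13,15,17,19,21,23,25,27,29,31): 0⊕0⊕1⊕0⊕0⊕0⊕1⊕0⊕1⊕0⊕0⊕0⊕0⊕0⊕0⊕1 = 0
s2 (pos 2,3,6,7,10,11,14,15,18,19,22,23,26,27,30,31): 0⊕0⊕0⊕0⊕1⊕0⊕0⊕0⊕0⊕0⊕0⊕0⊕1⊕0⊕1⊕1 = 0
s4 (pos 4,5,6,7,12,13,14,15,20,21,22,23,28,29,30,31): 0⊕1⊕0⊕0⊕0⊕1⊕0⊕0⊕0⊕0⊕0⊕0⊕0⊕0⊕1⊕1 = 0
s8 (pos 8,9,10,11,12,13,14,15,24,25,26,27,28,29,30,31): 0⊕0⊕1⊕0⊕0⊕1⊕0⊕0⊕1⊕0⊕1⊕0⊕0⊕0⊕1⊕1 = 0
s16 (pos 16,17,18,19,20,21,22,23,24,25,26,27,28,29,30,31): 1⊕1⊕0⊕0⊕0⊕0⊕0⊕0⊕1⊕0⊕1⊕0⊕0⊕0⊕1⊕1 = 0
Syndrome s16…s1 = 00000 → no error.
Read data bits from positions 3,5,6,7,9,10,11,12,13,14,15,17,18,19,20,21,22,23,24,25,26,27,28,29,30,31: 01000100100100000010100011

01000100100100000010100011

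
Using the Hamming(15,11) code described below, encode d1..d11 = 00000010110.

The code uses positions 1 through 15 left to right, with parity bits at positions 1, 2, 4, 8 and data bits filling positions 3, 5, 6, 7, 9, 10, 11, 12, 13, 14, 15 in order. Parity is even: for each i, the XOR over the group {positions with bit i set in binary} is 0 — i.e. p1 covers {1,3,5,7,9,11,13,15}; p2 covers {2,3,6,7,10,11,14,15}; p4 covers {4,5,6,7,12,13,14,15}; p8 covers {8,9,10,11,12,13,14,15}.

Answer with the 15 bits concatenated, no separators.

Place data at non-parity positions: p1 p2 0 p4 0 0 0 p8 0 0 1 0 1 1 0
p1 (pos 1,3,5,7,9,11,13,15): XOR of data positions = 0⊕0⊕0⊕0⊕1⊕1⊕0 = 0
p2 (pos 2,3,6,7,10,11,14,15): XOR of data positions = 0⊕0⊕0⊕0⊕1⊕1⊕0 = 0
p4 (pos 4,5,6,7,12,13,14,15): XOR of data positions = 0⊕0⊕0⊕0⊕1⊕1⊕0 = 0
p8 (pos 8,9,10,11,12,13,14,15): XOR of data positions = 0⊕0⊕1⊕0⊕1⊕1⊕0 = 1
Codeword: 000000010010110

000000010010110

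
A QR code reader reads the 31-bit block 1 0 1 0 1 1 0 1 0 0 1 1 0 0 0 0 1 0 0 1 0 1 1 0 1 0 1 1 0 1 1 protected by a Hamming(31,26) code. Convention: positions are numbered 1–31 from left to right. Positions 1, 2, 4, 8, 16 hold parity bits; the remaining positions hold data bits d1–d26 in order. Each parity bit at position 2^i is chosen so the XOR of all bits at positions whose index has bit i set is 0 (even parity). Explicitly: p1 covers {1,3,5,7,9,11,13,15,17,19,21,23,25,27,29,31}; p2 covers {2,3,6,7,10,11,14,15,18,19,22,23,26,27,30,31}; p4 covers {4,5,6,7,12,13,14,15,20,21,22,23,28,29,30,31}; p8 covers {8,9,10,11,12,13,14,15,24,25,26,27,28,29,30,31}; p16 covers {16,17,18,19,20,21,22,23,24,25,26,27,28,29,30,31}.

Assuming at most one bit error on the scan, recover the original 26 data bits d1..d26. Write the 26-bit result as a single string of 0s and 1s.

s1 (pos 1,3,5,7,9,11,13,15,17,19,21,23,25,27,29,31): 1⊕1⊕1⊕0⊕0⊕1⊕0⊕0⊕1⊕0⊕0⊕1⊕1⊕1⊕0⊕1 = 1
s2 (pos 2,3,6,7,10,11,14,15,18,19,22,23,26,27,30,31): 0⊕1⊕1⊕0⊕0⊕1⊕0⊕0⊕0⊕0⊕1⊕1⊕0⊕1⊕1⊕1 = 0
s4 (pos 4,5,6,7,12,13,14,15,20,21,22,23,28,29,30,31): 0⊕1⊕1⊕0⊕1⊕0⊕0⊕0⊕1⊕0⊕1⊕1⊕1⊕0⊕1⊕1 = 1
s8 (pos 8,9,10,11,12,13,14,15,24,25,26,27,28,29,30,31): 1⊕0⊕0⊕1⊕1⊕0⊕0⊕0⊕0⊕1⊕0⊕1⊕1⊕0⊕1⊕1 = 0
s16 (pos 16,17,18,19,20,21,22,23,24,25,26,27,28,29,30,31): 0⊕1⊕0⊕0⊕1⊕0⊕1⊕1⊕0⊕1⊕0⊕1⊕1⊕0⊕1⊕1 = 1
Syndrome s16…s1 = 10101 → error at position 21.
Flip position 21: 1010110100110000100101101011011 → 1010110100110000100111101011011
Read data bits from positions 3,5,6,7,9,10,11,12,13,14,15,17,18,19,20,21,22,23,24,25,26,27,28,29,30,31: 11100011000100111101011011

11100011000100111101011011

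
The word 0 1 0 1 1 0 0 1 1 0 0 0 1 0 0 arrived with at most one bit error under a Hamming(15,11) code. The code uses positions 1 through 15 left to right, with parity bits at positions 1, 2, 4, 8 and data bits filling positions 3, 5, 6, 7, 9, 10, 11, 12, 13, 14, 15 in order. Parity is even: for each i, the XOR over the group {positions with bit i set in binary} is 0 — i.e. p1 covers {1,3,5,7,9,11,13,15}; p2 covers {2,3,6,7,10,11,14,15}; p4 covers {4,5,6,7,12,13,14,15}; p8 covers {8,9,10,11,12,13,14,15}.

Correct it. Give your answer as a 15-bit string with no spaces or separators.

s1 (pos 1,3,5,7,9,11,13,15): 0⊕0⊕1⊕0⊕1⊕0⊕1⊕0 = 1
s2 (pos 2,3,6,7,10,11,14,15): 1⊕0⊕0⊕0⊕0⊕0⊕0⊕0 = 1
s4 (pos 4,5,6,7,12,13,14,15): 1⊕1⊕0⊕0⊕0⊕1⊕0⊕0 = 1
s8 (pos 8,9,10,11,12,13,14,15): 1⊕1⊕0⊕0⊕0⊕1⊕0⊕0 = 1
Syndrome s8…s1 = 1111 → error at position 15.
Flip position 15: 010110011000100 → 010110011000101

010110011000101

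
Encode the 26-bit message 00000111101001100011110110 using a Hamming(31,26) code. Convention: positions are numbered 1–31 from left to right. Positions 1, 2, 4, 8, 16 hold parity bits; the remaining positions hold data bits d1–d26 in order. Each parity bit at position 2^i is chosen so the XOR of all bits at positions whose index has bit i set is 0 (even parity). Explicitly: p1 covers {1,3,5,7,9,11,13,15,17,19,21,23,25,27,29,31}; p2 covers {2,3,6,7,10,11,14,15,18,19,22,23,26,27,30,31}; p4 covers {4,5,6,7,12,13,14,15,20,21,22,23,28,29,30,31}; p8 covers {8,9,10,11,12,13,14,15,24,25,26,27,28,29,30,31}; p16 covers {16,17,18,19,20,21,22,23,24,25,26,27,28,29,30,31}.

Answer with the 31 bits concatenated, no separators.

1100000101111010001100011110110

Place data at non-parity positions: p1 p2 0 p4 0 0 0 p8 0 1 1 1 1 0 1 p16 0 0 1 1 0 0 0 1 1 1 1 0 1 1 0
p1 (pos 1,3,5,7,9,11,13,15,17,19,21,23,25,27,29,31): XOR of data positions = 0⊕0⊕0⊕0⊕1⊕1⊕1⊕0⊕1⊕0⊕0⊕1⊕1⊕1⊕0 = 1
p2 (pos 2,3,6,7,10,11,14,15,18,19,22,23,26,27,30,31): XOR of data positions = 0⊕0⊕0⊕1⊕1⊕0⊕1⊕0⊕1⊕0⊕0⊕1⊕1⊕1⊕0 = 1
p4 (pos 4,5,6,7,12,13,14,15,20,21,22,23,28,29,30,31): XOR of data positions = 0⊕0⊕0⊕1⊕1⊕0⊕1⊕1⊕0⊕0⊕0⊕0⊕1⊕1⊕0 = 0
p8 (pos 8,9,10,11,12,13,14,15,24,25,26,27,28,29,30,31): XOR of data positions = 0⊕1⊕1⊕1⊕1⊕0⊕1⊕1⊕1⊕1⊕1⊕0⊕1⊕1⊕0 = 1
p16 (pos 16,17,18,19,20,21,22,23,24,25,26,27,28,29,30,31): XOR of data positions = 0⊕0⊕1⊕1⊕0⊕0⊕0⊕1⊕1⊕1⊕1⊕0⊕1⊕1⊕0 = 0
Codeword: 1100000101111010001100011110110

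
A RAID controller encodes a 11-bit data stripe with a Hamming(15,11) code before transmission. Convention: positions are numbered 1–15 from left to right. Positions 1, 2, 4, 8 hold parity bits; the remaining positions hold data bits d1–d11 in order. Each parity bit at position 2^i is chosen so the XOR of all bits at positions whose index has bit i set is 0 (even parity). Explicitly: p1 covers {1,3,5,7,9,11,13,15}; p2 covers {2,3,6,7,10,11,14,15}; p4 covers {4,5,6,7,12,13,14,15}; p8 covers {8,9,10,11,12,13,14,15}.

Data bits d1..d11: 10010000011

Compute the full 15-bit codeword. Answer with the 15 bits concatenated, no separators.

101100100000011

Place data at non-parity positions: p1 p2 1 p4 0 0 1 p8 0 0 0 0 0 1 1
p1 (pos 1,3,5,7,9,11,13,15): XOR of data positions = 1⊕0⊕1⊕0⊕0⊕0⊕1 = 1
p2 (pos 2,3,6,7,10,11,14,15): XOR of data positions = 1⊕0⊕1⊕0⊕0⊕1⊕1 = 0
p4 (pos 4,5,6,7,12,13,14,15): XOR of data positions = 0⊕0⊕1⊕0⊕0⊕1⊕1 = 1
p8 (pos 8,9,10,11,12,13,14,15): XOR of data positions = 0⊕0⊕0⊕0⊕0⊕1⊕1 = 0
Codeword: 101100100000011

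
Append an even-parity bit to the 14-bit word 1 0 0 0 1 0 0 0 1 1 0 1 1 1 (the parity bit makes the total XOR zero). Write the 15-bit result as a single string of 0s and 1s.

XOR of the 14 data bits: 1⊕0⊕0⊕0⊕1⊕0⊕0⊕0⊕1⊕1⊕0⊕1⊕1⊕1 = 1
Parity bit = 1 (so all 15 bits XOR to 0).

100010001101111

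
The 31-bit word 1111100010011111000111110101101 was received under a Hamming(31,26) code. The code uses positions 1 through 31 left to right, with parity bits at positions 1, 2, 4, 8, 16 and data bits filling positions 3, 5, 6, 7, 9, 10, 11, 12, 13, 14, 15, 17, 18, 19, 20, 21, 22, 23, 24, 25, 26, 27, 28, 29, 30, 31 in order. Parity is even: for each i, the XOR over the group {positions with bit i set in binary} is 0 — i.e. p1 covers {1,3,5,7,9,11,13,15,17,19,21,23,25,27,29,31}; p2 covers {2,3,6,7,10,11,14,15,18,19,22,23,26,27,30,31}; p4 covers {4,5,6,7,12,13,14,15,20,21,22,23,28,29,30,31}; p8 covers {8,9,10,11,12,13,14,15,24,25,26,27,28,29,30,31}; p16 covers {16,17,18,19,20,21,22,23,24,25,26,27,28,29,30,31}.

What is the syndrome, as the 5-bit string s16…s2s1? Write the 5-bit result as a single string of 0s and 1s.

00100

s1 (pos 1,3,5,7,9,11,13,15,17,19,21,23,25,27,29,31): 1⊕1⊕1⊕0⊕1⊕0⊕1⊕1⊕0⊕0⊕1⊕1⊕0⊕0⊕1⊕1 = 0
s2 (pos 2,3,6,7,10,11,14,15,18,19,22,23,26,27,30,31): 1⊕1⊕0⊕0⊕0⊕0⊕1⊕1⊕0⊕0⊕1⊕1⊕1⊕0⊕0⊕1 = 0
s4 (pos 4,5,6,7,12,13,14,15,20,21,22,23,28,29,30,31): 1⊕1⊕0⊕0⊕1⊕1⊕1⊕1⊕1⊕1⊕1⊕1⊕1⊕1⊕0⊕1 = 1
s8 (pos 8,9,10,11,12,13,14,15,24,25,26,27,28,29,30,31): 0⊕1⊕0⊕0⊕1⊕1⊕1⊕1⊕1⊕0⊕1⊕0⊕1⊕1⊕0⊕1 = 0
s16 (pos 16,17,18,19,20,21,22,23,24,25,26,27,28,29,30,31): 1⊕0⊕0⊕0⊕1⊕1⊕1⊕1⊕1⊕0⊕1⊕0⊕1⊕1⊕0⊕1 = 0
Syndrome s16…s1 = 00100 → error at position 4.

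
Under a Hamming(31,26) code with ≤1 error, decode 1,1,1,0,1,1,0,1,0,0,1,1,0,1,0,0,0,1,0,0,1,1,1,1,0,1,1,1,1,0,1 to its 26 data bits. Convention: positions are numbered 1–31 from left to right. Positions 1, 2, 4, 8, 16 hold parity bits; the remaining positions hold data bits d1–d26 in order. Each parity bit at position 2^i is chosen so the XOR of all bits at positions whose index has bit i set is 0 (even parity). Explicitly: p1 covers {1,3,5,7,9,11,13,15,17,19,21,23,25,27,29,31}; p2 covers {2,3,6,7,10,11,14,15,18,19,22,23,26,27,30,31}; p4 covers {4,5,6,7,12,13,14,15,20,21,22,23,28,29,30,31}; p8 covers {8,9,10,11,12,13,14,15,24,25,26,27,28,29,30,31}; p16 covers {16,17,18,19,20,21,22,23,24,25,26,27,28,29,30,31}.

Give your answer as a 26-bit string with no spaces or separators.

s1 (pos 1,3,5,7,9,11,13,15,17,19,21,23,25,27,29,31): 1⊕1⊕1⊕0⊕0⊕1⊕0⊕0⊕0⊕0⊕1⊕1⊕0⊕1⊕1⊕1 = 1
s2 (pos 2,3,6,7,10,11,14,15,18,19,22,23,26,27,30,31): 1⊕1⊕1⊕0⊕0⊕1⊕1⊕0⊕1⊕0⊕1⊕1⊕1⊕1⊕0⊕1 = 1
s4 (pos 4,5,6,7,12,13,14,15,20,21,22,23,28,29,30,31): 0⊕1⊕1⊕0⊕1⊕0⊕1⊕0⊕0⊕1⊕1⊕1⊕1⊕1⊕0⊕1 = 0
s8 (pos 8,9,10,11,12,13,14,15,24,25,26,27,28,29,30,31): 1⊕0⊕0⊕1⊕1⊕0⊕1⊕0⊕1⊕0⊕1⊕1⊕1⊕1⊕0⊕1 = 0
s16 (pos 16,17,18,19,20,21,22,23,24,25,26,27,28,29,30,31): 0⊕0⊕1⊕0⊕0⊕1⊕1⊕1⊕1⊕0⊕1⊕1⊕1⊕1⊕0⊕1 = 0
Syndrome s16…s1 = 00011 → error at position 3.
Flip position 3: 1110110100110100010011110111101 → 1100110100110100010011110111101
Read data bits from positions 3,5,6,7,9,10,11,12,13,14,15,17,18,19,20,21,22,23,24,25,26,27,28,29,30,31: 01100011010010011110111101

01100011010010011110111101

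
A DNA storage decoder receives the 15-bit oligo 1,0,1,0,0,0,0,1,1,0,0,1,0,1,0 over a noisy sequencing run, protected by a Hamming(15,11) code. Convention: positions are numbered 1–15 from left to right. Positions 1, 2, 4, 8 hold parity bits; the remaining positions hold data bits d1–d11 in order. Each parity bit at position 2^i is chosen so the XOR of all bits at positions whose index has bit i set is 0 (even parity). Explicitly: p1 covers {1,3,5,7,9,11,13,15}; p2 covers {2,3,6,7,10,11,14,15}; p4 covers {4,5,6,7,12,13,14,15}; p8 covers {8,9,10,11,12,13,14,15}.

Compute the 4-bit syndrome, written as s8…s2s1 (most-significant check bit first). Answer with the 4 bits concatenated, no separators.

s1 (pos 1,3,5,7,9,11,13,15): 1⊕1⊕0⊕0⊕1⊕0⊕0⊕0 = 1
s2 (pos 2,3,6,7,10,11,14,15): 0⊕1⊕0⊕0⊕0⊕0⊕1⊕0 = 0
s4 (pos 4,5,6,7,12,13,14,15): 0⊕0⊕0⊕0⊕1⊕0⊕1⊕0 = 0
s8 (pos 8,9,10,11,12,13,14,15): 1⊕1⊕0⊕0⊕1⊕0⊕1⊕0 = 0
Syndrome s8…s1 = 0001 → error at position 1.

0001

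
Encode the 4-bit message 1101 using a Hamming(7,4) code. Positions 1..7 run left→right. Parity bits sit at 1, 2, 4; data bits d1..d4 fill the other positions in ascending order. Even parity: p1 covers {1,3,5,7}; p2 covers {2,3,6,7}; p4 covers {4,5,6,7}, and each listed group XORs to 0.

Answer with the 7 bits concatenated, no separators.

Place data at non-parity positions: p1 p2 1 p4 1 0 1
p1 (pos 1,3,5,7): XOR of data positions = 1⊕1⊕1 = 1
p2 (pos 2,3,6,7): XOR of data positions = 1⊕0⊕1 = 0
p4 (pos 4,5,6,7): XOR of data positions = 1⊕0⊕1 = 0
Codeword: 1010101

1010101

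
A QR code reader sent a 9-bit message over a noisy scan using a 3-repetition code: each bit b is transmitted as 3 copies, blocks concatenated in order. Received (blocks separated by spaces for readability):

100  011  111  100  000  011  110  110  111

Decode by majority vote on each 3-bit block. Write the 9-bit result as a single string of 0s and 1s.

Block 1 (100): 1 one → 0
Block 2 (011): 2 ones → 1
Block 3 (111): 3 ones → 1
Block 4 (100): 1 one → 0
Block 5 (000): 0 ones → 0
Block 6 (011): 2 ones → 1
Block 7 (110): 2 ones → 1
Block 8 (110): 2 ones → 1
Block 9 (111): 3 ones → 1

011001111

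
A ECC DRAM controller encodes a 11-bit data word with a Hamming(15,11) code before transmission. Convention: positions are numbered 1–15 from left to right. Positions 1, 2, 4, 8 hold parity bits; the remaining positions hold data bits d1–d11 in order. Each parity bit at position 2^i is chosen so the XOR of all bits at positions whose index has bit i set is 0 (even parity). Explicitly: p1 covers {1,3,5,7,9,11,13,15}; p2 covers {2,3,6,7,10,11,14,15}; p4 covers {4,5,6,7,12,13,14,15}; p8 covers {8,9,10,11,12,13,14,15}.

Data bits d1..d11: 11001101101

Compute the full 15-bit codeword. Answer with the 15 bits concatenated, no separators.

111010011101101

Place data at non-parity positions: p1 p2 1 p4 1 0 0 p8 1 1 0 1 1 0 1
p1 (pos 1,3,5,7,9,11,13,15): XOR of data positions = 1⊕1⊕0⊕1⊕0⊕1⊕1 = 1
p2 (pos 2,3,6,7,10,11,14,15): XOR of data positions = 1⊕0⊕0⊕1⊕0⊕0⊕1 = 1
p4 (pos 4,5,6,7,12,13,14,15): XOR of data positions = 1⊕0⊕0⊕1⊕1⊕0⊕1 = 0
p8 (pos 8,9,10,11,12,13,14,15): XOR of data positions = 1⊕1⊕0⊕1⊕1⊕0⊕1 = 1
Codeword: 111010011101101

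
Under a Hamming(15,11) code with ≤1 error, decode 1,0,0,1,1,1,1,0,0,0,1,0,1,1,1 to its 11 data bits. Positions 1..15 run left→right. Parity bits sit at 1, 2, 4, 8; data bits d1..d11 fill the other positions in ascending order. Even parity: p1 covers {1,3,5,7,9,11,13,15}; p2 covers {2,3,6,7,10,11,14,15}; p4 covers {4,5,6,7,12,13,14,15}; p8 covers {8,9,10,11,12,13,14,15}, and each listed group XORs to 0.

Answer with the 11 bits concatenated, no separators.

s1 (pos 1,3,5,7,9,11,13,15): 1⊕0⊕1⊕1⊕0⊕1⊕1⊕1 = 0
s2 (pos 2,3,6,7,10,11,14,15): 0⊕0⊕1⊕1⊕0⊕1⊕1⊕1 = 1
s4 (pos 4,5,6,7,12,13,14,15): 1⊕1⊕1⊕1⊕0⊕1⊕1⊕1 = 1
s8 (pos 8,9,10,11,12,13,14,15): 0⊕0⊕0⊕1⊕0⊕1⊕1⊕1 = 0
Syndrome s8…s1 = 0110 → error at position 6.
Flip position 6: 100111100010111 → 100110100010111
Read data bits from positions 3,5,6,7,9,10,11,12,13,14,15: 01010010111

01010010111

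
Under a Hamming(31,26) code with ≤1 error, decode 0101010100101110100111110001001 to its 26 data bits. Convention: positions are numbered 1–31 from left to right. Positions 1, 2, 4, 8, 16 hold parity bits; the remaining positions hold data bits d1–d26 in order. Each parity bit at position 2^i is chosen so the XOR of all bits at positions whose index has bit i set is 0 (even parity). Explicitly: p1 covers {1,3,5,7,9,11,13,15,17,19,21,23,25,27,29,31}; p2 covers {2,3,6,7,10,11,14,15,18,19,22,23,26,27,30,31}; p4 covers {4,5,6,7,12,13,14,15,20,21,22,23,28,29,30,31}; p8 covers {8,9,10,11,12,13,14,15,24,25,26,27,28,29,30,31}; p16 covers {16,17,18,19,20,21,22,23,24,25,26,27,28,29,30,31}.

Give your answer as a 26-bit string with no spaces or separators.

s1 (pos 1,3,5,7,9,11,13,15,17,19,21,23,25,27,29,31): 0⊕0⊕0⊕0⊕0⊕1⊕1⊕1⊕1⊕0⊕1⊕1⊕0⊕0⊕0⊕1 = 1
s2 (pos 2,3,6,7,10,11,14,15,18,19,22,23,26,27,30,31): 1⊕0⊕1⊕0⊕0⊕1⊕1⊕1⊕0⊕0⊕1⊕1⊕0⊕0⊕0⊕1 = 0
s4 (pos 4,5,6,7,12,13,14,15,20,21,22,23,28,29,30,31): 1⊕0⊕1⊕0⊕0⊕1⊕1⊕1⊕1⊕1⊕1⊕1⊕1⊕0⊕0⊕1 = 1
s8 (pos 8,9,10,11,12,13,14,15,24,25,26,27,28,29,30,31): 1⊕0⊕0⊕1⊕0⊕1⊕1⊕1⊕1⊕0⊕0⊕0⊕1⊕0⊕0⊕1 = 0
s16 (pos 16,17,18,19,20,21,22,23,24,25,26,27,28,29,30,31): 0⊕1⊕0⊕0⊕1⊕1⊕1⊕1⊕1⊕0⊕0⊕0⊕1⊕0⊕0⊕1 = 0
Syndrome s16…s1 = 00101 → error at position 5.
Flip position 5: 0101010100101110100111110001001 → 0101110100101110100111110001001
Read data bits from positions 3,5,6,7,9,10,11,12,13,14,15,17,18,19,20,21,22,23,24,25,26,27,28,29,30,31: 01100010111100111110001001

01100010111100111110001001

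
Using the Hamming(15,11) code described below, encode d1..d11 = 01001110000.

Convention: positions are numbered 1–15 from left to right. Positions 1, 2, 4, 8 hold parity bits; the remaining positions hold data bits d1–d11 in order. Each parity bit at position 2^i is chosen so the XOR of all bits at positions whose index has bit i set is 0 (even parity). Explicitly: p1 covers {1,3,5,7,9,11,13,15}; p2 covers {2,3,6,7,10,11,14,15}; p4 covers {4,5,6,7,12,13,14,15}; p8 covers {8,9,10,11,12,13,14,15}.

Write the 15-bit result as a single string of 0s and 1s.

Place data at non-parity positions: p1 p2 0 p4 1 0 0 p8 1 1 1 0 0 0 0
p1 (pos 1,3,5,7,9,11,13,15): XOR of data positions = 0⊕1⊕0⊕1⊕1⊕0⊕0 = 1
p2 (pos 2,3,6,7,10,11,14,15): XOR of data positions = 0⊕0⊕0⊕1⊕1⊕0⊕0 = 0
p4 (pos 4,5,6,7,12,13,14,15): XOR of data positions = 1⊕0⊕0⊕0⊕0⊕0⊕0 = 1
p8 (pos 8,9,10,11,12,13,14,15): XOR of data positions = 1⊕1⊕1⊕0⊕0⊕0⊕0 = 1
Codeword: 100110011110000

100110011110000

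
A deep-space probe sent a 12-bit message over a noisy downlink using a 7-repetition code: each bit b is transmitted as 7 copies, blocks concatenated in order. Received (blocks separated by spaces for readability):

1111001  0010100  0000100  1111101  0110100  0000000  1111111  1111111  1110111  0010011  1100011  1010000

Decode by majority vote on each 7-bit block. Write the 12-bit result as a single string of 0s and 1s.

100100111010

Block 1 (1111001): 5 ones → 1
Block 2 (0010100): 2 ones → 0
Block 3 (0000100): 1 one → 0
Block 4 (1111101): 6 ones → 1
Block 5 (0110100): 3 ones → 0
Block 6 (0000000): 0 ones → 0
Block 7 (1111111): 7 ones → 1
Block 8 (1111111): 7 ones → 1
Block 9 (1110111): 6 ones → 1
Block 10 (0010011): 3 ones → 0
Block 11 (1100011): 4 ones → 1
Block 12 (1010000): 2 ones → 0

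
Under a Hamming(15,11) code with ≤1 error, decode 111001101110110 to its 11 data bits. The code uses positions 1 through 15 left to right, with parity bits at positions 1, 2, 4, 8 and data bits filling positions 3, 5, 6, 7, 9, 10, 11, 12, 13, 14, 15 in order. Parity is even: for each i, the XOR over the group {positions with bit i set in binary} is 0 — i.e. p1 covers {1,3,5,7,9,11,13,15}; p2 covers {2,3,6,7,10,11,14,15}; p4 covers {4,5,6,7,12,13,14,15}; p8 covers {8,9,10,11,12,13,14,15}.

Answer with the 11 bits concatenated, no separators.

10111010110

s1 (pos 1,3,5,7,9,11,13,15): 1⊕1⊕0⊕1⊕1⊕1⊕1⊕0 = 0
s2 (pos 2,3,6,7,10,11,14,15): 1⊕1⊕1⊕1⊕1⊕1⊕1⊕0 = 1
s4 (pos 4,5,6,7,12,13,14,15): 0⊕0⊕1⊕1⊕0⊕1⊕1⊕0 = 0
s8 (pos 8,9,10,11,12,13,14,15): 0⊕1⊕1⊕1⊕0⊕1⊕1⊕0 = 1
Syndrome s8…s1 = 1010 → error at position 10.
Flip position 10: 111001101110110 → 111001101010110
Read data bits from positions 3,5,6,7,9,10,11,12,13,14,15: 10111010110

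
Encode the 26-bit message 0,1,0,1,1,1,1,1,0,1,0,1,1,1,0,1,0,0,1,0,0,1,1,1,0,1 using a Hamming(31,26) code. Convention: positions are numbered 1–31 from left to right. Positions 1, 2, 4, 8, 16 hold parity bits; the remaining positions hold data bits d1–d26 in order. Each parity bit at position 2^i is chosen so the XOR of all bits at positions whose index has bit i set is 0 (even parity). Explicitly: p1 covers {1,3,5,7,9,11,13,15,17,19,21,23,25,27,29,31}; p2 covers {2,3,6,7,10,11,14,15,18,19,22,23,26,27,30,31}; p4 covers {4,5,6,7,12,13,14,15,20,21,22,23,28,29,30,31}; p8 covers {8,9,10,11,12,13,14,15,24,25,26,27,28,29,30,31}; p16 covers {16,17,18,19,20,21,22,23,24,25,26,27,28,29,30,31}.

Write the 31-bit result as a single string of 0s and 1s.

0000101011110101111010010011101

Place data at non-parity positions: p1 p2 0 p4 1 0 1 p8 1 1 1 1 0 1 0 p16 1 1 1 0 1 0 0 1 0 0 1 1 1 0 1
p1 (pos 1,3,5,7,9,11,13,15,17,19,21,23,25,27,29,31): XOR of data positions = 0⊕1⊕1⊕1⊕1⊕0⊕0⊕1⊕1⊕1⊕0⊕0⊕1⊕1⊕1 = 0
p2 (pos 2,3,6,7,10,11,14,15,18,19,22,23,26,27,30,31): XOR of data positions = 0⊕0⊕1⊕1⊕1⊕1⊕0⊕1⊕1⊕0⊕0⊕0⊕1⊕0⊕1 = 0
p4 (pos 4,5,6,7,12,13,14,15,20,21,22,23,28,29,30,31): XOR of data positions = 1⊕0⊕1⊕1⊕0⊕1⊕0⊕0⊕1⊕0⊕0⊕1⊕1⊕0⊕1 = 0
p8 (pos 8,9,10,11,12,13,14,15,24,25,26,27,28,29,30,31): XOR of data positions = 1⊕1⊕1⊕1⊕0⊕1⊕0⊕1⊕0⊕0⊕1⊕1⊕1⊕0⊕1 = 0
p16 (pos 16,17,18,19,20,21,22,23,24,25,26,27,28,29,30,31): XOR of data positions = 1⊕1⊕1⊕0⊕1⊕0⊕0⊕1⊕0⊕0⊕1⊕1⊕1⊕0⊕1 = 1
Codeword: 0000101011110101111010010011101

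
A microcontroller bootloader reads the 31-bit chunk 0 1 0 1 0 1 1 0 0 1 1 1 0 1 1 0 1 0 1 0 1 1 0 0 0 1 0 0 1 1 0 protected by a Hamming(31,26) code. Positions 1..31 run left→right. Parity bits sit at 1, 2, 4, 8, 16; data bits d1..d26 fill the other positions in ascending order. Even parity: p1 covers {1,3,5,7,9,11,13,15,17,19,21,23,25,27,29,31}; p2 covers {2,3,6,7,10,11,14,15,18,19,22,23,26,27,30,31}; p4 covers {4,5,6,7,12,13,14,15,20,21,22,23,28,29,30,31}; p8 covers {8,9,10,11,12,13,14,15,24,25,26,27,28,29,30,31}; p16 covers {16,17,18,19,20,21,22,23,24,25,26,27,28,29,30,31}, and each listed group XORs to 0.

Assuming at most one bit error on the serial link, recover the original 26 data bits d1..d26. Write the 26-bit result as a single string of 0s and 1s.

s1 (pos 1,3,5,7,9,11,13,15,17,19,21,23,25,27,29,31): 0⊕0⊕0⊕1⊕0⊕1⊕0⊕1⊕1⊕1⊕1⊕0⊕0⊕0⊕1⊕0 = 1
s2 (pos 2,3,6,7,10,11,14,15,18,19,22,23,26,27,30,31): 1⊕0⊕1⊕1⊕1⊕1⊕1⊕1⊕0⊕1⊕1⊕0⊕1⊕0⊕1⊕0 = 1
s4 (pos 4,5,6,7,12,13,14,15,20,21,22,23,28,29,30,31): 1⊕0⊕1⊕1⊕1⊕0⊕1⊕1⊕0⊕1⊕1⊕0⊕0⊕1⊕1⊕0 = 0
s8 (pos 8,9,10,11,12,13,14,15,24,25,26,27,28,29,30,31): 0⊕0⊕1⊕1⊕1⊕0⊕1⊕1⊕0⊕0⊕1⊕0⊕0⊕1⊕1⊕0 = 0
s16 (pos 16,17,18,19,20,21,22,23,24,25,26,27,28,29,30,31): 0⊕1⊕0⊕1⊕0⊕1⊕1⊕0⊕0⊕0⊕1⊕0⊕0⊕1⊕1⊕0 = 1
Syndrome s16…s1 = 10011 → error at position 19.
Flip position 19: 0101011001110110101011000100110 → 0101011001110110100011000100110
Read data bits from positions 3,5,6,7,9,10,11,12,13,14,15,17,18,19,20,21,22,23,24,25,26,27,28,29,30,31: 00110111011100011000100110

00110111011100011000100110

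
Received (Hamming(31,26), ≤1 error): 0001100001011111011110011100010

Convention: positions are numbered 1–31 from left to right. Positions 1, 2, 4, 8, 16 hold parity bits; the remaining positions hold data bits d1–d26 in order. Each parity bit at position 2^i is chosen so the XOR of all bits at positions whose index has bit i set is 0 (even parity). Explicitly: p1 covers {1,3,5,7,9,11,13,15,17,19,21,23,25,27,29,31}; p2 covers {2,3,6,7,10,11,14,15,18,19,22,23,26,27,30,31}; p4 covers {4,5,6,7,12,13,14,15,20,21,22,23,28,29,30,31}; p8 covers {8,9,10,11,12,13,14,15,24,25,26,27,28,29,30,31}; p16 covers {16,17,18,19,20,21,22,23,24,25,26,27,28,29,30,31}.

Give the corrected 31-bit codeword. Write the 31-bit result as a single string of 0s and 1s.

s1 (pos 1,3,5,7,9,11,13,15,17,19,21,23,25,27,29,31): 0⊕0⊕1⊕0⊕0⊕0⊕1⊕1⊕0⊕1⊕1⊕0⊕1⊕0⊕0⊕0 = 0
s2 (pos 2,3,6,7,10,11,14,15,18,19,22,23,26,27,30,31): 0⊕0⊕0⊕0⊕1⊕0⊕1⊕1⊕1⊕1⊕0⊕0⊕1⊕0⊕1⊕0 = 1
s4 (pos 4,5,6,7,12,13,14,15,20,21,22,23,28,29,30,31): 1⊕1⊕0⊕0⊕1⊕1⊕1⊕1⊕1⊕1⊕0⊕0⊕0⊕0⊕1⊕0 = 1
s8 (pos 8,9,10,11,12,13,14,15,24,25,26,27,28,29,30,31): 0⊕0⊕1⊕0⊕1⊕1⊕1⊕1⊕1⊕1⊕1⊕0⊕0⊕0⊕1⊕0 = 1
s16 (pos 16,17,18,19,20,21,22,23,24,25,26,27,28,29,30,31): 1⊕0⊕1⊕1⊕1⊕1⊕0⊕0⊕1⊕1⊕1⊕0⊕0⊕0⊕1⊕0 = 1
Syndrome s16…s1 = 11110 → error at position 30.
Flip position 30: 0001100001011111011110011100010 → 0001100001011111011110011100000

0001100001011111011110011100000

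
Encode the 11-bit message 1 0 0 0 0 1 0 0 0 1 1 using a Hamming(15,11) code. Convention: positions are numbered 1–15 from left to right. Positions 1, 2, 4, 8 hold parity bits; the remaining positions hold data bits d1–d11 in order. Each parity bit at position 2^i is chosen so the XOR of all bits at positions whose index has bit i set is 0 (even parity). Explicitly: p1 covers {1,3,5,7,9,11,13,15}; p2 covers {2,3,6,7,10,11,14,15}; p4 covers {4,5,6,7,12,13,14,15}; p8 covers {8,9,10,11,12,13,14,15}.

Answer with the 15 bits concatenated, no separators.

Place data at non-parity positions: p1 p2 1 p4 0 0 0 p8 0 1 0 0 0 1 1
p1 (pos 1,3,5,7,9,11,13,15): XOR of data positions = 1⊕0⊕0⊕0⊕0⊕0⊕1 = 0
p2 (pos 2,3,6,7,10,11,14,15): XOR of data positions = 1⊕0⊕0⊕1⊕0⊕1⊕1 = 0
p4 (pos 4,5,6,7,12,13,14,15): XOR of data positions = 0⊕0⊕0⊕0⊕0⊕1⊕1 = 0
p8 (pos 8,9,10,11,12,13,14,15): XOR of data positions = 0⊕1⊕0⊕0⊕0⊕1⊕1 = 1
Codeword: 001000010100011

001000010100011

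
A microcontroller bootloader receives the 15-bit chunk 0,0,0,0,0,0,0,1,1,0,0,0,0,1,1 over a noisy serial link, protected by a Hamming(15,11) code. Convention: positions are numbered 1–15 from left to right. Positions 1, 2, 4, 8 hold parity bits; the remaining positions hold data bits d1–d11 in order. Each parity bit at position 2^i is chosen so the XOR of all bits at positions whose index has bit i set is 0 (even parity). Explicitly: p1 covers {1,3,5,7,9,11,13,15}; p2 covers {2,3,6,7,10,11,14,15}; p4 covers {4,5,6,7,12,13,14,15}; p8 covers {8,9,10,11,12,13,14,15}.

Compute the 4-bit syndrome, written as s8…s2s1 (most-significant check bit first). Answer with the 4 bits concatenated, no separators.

s1 (pos 1,3,5,7,9,11,13,15): 0⊕0⊕0⊕0⊕1⊕0⊕0⊕1 = 0
s2 (pos 2,3,6,7,10,11,14,15): 0⊕0⊕0⊕0⊕0⊕0⊕1⊕1 = 0
s4 (pos 4,5,6,7,12,13,14,15): 0⊕0⊕0⊕0⊕0⊕0⊕1⊕1 = 0
s8 (pos 8,9,10,11,12,13,14,15): 1⊕1⊕0⊕0⊕0⊕0⊕1⊕1 = 0
Syndrome s8…s1 = 0000 → no error.

0000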